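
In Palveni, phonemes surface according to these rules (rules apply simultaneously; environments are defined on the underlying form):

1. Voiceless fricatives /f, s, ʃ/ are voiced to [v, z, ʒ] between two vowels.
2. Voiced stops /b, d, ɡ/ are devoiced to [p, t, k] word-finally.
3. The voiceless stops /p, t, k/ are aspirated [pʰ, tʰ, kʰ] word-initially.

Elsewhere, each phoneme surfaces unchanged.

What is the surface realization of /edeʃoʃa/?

[edeʒoʒa]

/e/ (word-initial): no rule targets it → [e].
/d/ (between /e/ and /e/) is in the target of rule 2 but the environment (word-finally) is not met → [d].
/e/ — not in any rule's target class → [e].
/ʃ/ meets the environment for rule 1 (between two vowels) → [ʒ].
/o/ (between /ʃ/ and /ʃ/) is unaffected → [o].
Rule 1 applies to /ʃ/ (between /o/ and /a/: between two vowels) → [ʒ].
/a/ — not in any rule's target class → [a].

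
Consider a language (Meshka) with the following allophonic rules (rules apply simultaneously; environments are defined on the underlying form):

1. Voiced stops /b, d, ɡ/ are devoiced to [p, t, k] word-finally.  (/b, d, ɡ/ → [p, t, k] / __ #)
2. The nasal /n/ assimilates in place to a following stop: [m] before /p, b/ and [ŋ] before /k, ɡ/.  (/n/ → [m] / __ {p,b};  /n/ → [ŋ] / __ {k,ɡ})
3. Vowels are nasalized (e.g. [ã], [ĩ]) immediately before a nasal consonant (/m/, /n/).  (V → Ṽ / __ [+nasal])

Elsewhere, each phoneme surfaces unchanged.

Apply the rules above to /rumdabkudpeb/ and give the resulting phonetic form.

/r/ — not in any rule's target class → [r].
/u/ — between /r/ and /m/, before a nasal consonant — surfaces as [ũ] (rule 3).
/m/ (between /u/ and /d/) is unaffected → [m].
/d/ (between /m/ and /a/): rule 1 targets it, but not word-finally → unchanged [d].
/a/ (between /d/ and /b/): rule 3 targets it, but not before a nasal consonant → unchanged [a].
/b/ (between /a/ and /k/): rule 1 targets it, but not word-finally → unchanged [b].
/k/ (between /b/ and /u/) is unaffected → [k].
/u/ (between /k/ and /d/) is in the target of rule 3 but the environment (before a nasal consonant) is not met → [u].
/d/ (between /u/ and /p/) fails the environment for rule 1, so it stays [d].
/p/ stays [p].
/e/ (between /p/ and /b/) fails the environment for rule 3, so it stays [e].
Rule 1 applies to /b/ (word-final: word-finally) → [p].

[rũmdabkudpep]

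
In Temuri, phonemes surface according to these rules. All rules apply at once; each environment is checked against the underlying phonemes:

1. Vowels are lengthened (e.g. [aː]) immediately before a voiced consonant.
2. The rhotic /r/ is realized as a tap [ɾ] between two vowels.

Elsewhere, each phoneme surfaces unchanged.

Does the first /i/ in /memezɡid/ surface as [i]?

No

/i/ (between /ɡ/ and /d/) occurs before a voiced consonant → [iː] by rule 1.
The actual realization is [iː], not [i].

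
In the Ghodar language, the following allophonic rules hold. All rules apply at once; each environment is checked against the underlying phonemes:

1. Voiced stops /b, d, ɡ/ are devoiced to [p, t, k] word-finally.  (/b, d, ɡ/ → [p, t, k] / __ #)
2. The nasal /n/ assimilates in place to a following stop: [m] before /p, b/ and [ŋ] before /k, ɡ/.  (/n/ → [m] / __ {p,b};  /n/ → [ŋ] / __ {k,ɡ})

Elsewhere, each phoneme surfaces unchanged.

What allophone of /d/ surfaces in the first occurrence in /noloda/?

[d]

/d/ — between /o/ and /a/; rule 1 does not apply here → [d].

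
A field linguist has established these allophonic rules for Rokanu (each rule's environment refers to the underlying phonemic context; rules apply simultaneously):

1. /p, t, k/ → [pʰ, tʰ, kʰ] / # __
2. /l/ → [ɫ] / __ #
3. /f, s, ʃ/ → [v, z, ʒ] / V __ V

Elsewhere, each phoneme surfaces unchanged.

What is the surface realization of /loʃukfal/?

/l/ — word-initial; rule 2 does not apply here → [l].
/o/ (between /l/ and /ʃ/) is unaffected → [o].
/ʃ/ — between /o/ and /u/, between two vowels — surfaces as [ʒ] (rule 3).
/u/ (between /ʃ/ and /k/): no rule targets it → [u].
/k/ (between /u/ and /f/): rule 1 targets it, but not word-initially → unchanged [k].
/f/ — between /k/ and /a/; rule 3 does not apply here → [f].
/a/ (between /f/ and /l/): no rule targets it → [a].
/l/ — word-final, word-finally — surfaces as [ɫ] (rule 2).

[loʒukfaɫ]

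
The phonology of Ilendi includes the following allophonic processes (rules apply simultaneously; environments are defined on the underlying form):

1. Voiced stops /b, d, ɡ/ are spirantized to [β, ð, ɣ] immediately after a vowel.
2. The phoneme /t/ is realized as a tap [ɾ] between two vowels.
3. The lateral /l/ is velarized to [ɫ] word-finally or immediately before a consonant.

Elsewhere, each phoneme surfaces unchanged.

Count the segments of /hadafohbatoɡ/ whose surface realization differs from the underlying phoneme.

Segments that undergo a rule: /d/ → [ð] (rule 1); /t/ → [ɾ] (rule 2); /ɡ/ → [ɣ] (rule 1).
All other segments surface unchanged.

3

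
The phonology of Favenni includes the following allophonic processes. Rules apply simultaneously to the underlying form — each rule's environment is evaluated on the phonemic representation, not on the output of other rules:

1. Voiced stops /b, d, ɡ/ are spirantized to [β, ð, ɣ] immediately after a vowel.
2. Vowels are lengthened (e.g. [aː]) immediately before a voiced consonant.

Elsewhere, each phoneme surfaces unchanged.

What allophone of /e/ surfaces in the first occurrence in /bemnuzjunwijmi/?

[eː]

/e/ — between /b/ and /m/, before a voiced consonant — surfaces as [eː] (rule 2).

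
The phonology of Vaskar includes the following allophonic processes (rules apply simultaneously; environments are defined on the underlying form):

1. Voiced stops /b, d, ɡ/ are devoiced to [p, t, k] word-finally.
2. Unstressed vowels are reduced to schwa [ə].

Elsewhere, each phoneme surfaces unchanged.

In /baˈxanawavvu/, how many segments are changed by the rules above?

Segments that undergo a rule: /a/ → [ə] (rule 2); /a/ → [ə] (rule 2); /a/ → [ə] (rule 2); /u/ → [ə] (rule 2).
All other segments surface unchanged.

4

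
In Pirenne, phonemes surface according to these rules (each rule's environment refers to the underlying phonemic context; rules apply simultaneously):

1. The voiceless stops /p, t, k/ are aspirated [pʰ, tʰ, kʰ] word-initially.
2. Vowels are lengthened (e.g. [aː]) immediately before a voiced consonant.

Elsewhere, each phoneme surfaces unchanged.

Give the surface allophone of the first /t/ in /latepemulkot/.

[t]

/t/ — between /a/ and /e/; rule 1 does not apply here → [t].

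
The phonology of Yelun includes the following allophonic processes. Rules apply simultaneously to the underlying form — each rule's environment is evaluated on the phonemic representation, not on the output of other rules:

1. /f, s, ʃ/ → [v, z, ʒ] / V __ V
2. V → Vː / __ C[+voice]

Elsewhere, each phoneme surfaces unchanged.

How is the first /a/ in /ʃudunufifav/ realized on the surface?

/a/ (between /f/ and /v/): before a voiced consonant, so rule 2 applies → [aː].

[aː]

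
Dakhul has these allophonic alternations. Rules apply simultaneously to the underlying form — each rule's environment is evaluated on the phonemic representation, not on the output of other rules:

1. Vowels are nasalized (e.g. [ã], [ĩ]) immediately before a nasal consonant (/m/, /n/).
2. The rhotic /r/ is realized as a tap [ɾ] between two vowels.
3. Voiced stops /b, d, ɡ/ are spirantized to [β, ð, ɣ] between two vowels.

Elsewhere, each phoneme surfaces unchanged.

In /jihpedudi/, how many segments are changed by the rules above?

2

Segments that undergo a rule: /d/ → [ð] (rule 3); /d/ → [ð] (rule 3).
All other segments surface unchanged.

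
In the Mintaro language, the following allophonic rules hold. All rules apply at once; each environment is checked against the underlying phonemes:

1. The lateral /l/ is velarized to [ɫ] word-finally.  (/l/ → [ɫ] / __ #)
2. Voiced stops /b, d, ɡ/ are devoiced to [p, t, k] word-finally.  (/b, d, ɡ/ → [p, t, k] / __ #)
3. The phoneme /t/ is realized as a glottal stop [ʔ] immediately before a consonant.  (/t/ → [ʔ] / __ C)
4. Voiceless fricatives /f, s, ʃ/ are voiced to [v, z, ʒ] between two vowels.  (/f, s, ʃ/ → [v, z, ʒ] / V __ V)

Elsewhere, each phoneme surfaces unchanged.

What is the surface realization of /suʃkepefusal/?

/s/ — word-initial; rule 4 does not apply here → [s].
/ʃ/ — between /u/ and /k/; rule 4 does not apply here → [ʃ].
Rule 4 applies to /f/ (between /e/ and /u/: between two vowels) → [v].
Rule 4 applies to /s/ (between /u/ and /a/: between two vowels) → [z].
/l/ (word-final) occurs word-finally → [ɫ] by rule 1.

[suʃkepevuzaɫ]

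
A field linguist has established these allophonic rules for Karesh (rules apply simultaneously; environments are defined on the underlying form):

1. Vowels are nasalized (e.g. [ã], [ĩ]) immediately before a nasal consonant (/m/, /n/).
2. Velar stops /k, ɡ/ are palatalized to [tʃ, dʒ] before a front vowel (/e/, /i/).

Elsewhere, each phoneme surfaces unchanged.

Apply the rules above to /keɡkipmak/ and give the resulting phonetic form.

[tʃeɡtʃipmak]

/k/ meets the environment for rule 2 (before a front vowel) → [tʃ].
/e/ (between /k/ and /ɡ/) is in the target of rule 1 but the environment (before a nasal consonant) is not met → [e].
/ɡ/ — between /e/ and /k/; rule 2 does not apply here → [ɡ].
/k/ (between /ɡ/ and /i/): before a front vowel, so rule 2 applies → [tʃ].
/i/ — between /k/ and /p/; rule 1 does not apply here → [i].
/p/ (between /i/ and /m/) is unaffected → [p].
/m/ (between /p/ and /a/): no rule targets it → [m].
/a/ — between /m/ and /k/; rule 1 does not apply here → [a].
/k/ (word-final) fails the environment for rule 2, so it stays [k].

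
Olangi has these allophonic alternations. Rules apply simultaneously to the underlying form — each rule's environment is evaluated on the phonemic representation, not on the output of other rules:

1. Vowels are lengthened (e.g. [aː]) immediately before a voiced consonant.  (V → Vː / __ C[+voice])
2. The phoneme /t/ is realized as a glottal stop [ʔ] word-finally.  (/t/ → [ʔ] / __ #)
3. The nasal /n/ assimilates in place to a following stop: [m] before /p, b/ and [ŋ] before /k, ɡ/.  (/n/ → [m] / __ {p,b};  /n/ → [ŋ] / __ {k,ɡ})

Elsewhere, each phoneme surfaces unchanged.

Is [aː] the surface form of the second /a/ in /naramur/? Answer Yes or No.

/a/ meets the environment for rule 1 (before a voiced consonant) → [aː].
The actual realization is [aː], which matches [aː].

Yes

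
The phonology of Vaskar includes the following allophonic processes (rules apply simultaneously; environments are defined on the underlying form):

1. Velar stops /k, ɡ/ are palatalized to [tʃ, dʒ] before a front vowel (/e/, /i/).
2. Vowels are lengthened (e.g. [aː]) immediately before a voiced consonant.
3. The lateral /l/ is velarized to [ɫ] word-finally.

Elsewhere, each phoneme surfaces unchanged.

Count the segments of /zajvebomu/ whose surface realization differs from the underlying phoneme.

3

Segments that undergo a rule: /a/ → [aː] (rule 2); /e/ → [eː] (rule 2); /o/ → [oː] (rule 2).
All other segments surface unchanged.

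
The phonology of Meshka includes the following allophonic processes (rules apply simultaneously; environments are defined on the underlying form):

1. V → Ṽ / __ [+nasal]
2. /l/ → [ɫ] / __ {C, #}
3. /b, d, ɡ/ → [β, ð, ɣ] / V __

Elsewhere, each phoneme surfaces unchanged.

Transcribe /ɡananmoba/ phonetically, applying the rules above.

[ɡãnãnmoβa]

/ɡ/ — word-initial; rule 3 does not apply here → [ɡ].
/a/ meets the environment for rule 1 (before a nasal consonant) → [ã].
/n/ stays [n].
/a/ (between /n/ and /n/): before a nasal consonant, so rule 1 applies → [ã].
/n/ — not in any rule's target class → [n].
/m/ stays [m].
/o/ — between /m/ and /b/; rule 1 does not apply here → [o].
/b/ meets the environment for rule 3 (immediately after a vowel) → [β].
/a/ (word-final) fails the environment for rule 1, so it stays [a].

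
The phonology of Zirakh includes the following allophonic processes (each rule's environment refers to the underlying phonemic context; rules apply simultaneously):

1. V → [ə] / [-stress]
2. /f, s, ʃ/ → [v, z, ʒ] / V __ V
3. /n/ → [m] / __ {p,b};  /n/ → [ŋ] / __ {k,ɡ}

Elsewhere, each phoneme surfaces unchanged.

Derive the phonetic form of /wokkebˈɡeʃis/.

/w/ stays [w].
/o/ — between /w/ and /k/, in an unstressed syllable — surfaces as [ə] (rule 1).
/k/ — not in any rule's target class → [k].
/k/ stays [k].
/e/ (between /k/ and /b/) occurs in an unstressed syllable → [ə] by rule 1.
/b/ stays [b].
/ɡ/ (between /b/ and /e/) is unaffected → [ɡ].
/e/ — between /ɡ/ and /ʃ/; rule 1 does not apply here → [e].
/ʃ/ (between /e/ and /i/): between two vowels, so rule 2 applies → [ʒ].
/i/ — between /ʃ/ and /s/, in an unstressed syllable — surfaces as [ə] (rule 1).
/s/ — word-final; rule 2 does not apply here → [s].

[wəkkəbˈɡeʒəs]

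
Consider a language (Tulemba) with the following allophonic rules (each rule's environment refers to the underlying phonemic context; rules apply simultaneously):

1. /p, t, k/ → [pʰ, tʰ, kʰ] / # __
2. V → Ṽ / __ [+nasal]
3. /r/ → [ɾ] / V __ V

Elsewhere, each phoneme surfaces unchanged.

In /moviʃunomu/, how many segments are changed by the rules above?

Segments that undergo a rule: /u/ → [ũ] (rule 2); /o/ → [õ] (rule 2).
All other segments surface unchanged.

2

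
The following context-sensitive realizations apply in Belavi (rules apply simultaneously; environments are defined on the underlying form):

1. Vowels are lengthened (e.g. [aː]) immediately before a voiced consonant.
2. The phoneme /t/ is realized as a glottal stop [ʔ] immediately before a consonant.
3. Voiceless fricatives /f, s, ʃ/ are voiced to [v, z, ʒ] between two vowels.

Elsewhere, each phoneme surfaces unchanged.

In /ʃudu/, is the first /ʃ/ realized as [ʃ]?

Yes

/ʃ/ (word-initial) is in the target of rule 3 but the environment (between two vowels) is not met → [ʃ].
The actual realization is [ʃ], which matches [ʃ].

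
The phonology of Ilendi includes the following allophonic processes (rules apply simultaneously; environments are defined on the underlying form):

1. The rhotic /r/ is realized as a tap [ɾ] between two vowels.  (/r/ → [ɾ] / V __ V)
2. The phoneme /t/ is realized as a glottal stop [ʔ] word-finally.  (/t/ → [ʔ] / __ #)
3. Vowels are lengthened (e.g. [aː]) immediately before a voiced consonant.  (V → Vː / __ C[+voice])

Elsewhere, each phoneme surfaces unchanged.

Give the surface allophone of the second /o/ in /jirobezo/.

/o/ (word-final) fails the environment for rule 3, so it stays [o].

[o]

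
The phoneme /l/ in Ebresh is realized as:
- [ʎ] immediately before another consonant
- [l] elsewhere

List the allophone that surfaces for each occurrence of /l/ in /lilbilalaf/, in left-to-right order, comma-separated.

[l], [ʎ], [l], [l]

Occurrence 1 (position 1): no conditioning environment matches → elsewhere allophone [l].
Occurrence 2 (position 3): immediately before another consonant → [ʎ].
Occurrence 3 (position 6): no conditioning environment matches → elsewhere allophone [l].
Occurrence 4 (position 8): no conditioning environment matches → elsewhere allophone [l].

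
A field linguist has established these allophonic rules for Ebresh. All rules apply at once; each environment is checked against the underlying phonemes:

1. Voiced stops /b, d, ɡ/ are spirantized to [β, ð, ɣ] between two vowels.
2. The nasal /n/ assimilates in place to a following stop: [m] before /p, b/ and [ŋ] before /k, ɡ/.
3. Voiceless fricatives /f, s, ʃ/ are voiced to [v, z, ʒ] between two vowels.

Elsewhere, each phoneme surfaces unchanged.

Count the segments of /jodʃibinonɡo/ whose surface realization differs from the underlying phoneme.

Segments that undergo a rule: /b/ → [β] (rule 1); /n/ → [ŋ] (rule 2).
All other segments surface unchanged.

2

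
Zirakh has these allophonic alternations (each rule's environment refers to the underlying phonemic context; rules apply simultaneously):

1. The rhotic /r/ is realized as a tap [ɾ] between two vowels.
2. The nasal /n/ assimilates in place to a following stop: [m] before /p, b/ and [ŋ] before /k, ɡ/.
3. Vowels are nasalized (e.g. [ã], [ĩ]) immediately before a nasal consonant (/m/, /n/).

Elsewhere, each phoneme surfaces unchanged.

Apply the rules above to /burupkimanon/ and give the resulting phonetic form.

[buɾupkĩmãnõn]

/u/ (between /b/ and /r/) fails the environment for rule 3, so it stays [u].
/r/ — between /u/ and /u/, between two vowels — surfaces as [ɾ] (rule 1).
/u/ (between /r/ and /p/) fails the environment for rule 3, so it stays [u].
/i/ (between /k/ and /m/): before a nasal consonant, so rule 3 applies → [ĩ].
/a/ (between /m/ and /n/) occurs before a nasal consonant → [ã] by rule 3.
/n/ (between /a/ and /o/) fails the environment for rule 2, so it stays [n].
Rule 3 applies to /o/ (between /n/ and /n/: before a nasal consonant) → [õ].
/n/ — word-final; rule 2 does not apply here → [n].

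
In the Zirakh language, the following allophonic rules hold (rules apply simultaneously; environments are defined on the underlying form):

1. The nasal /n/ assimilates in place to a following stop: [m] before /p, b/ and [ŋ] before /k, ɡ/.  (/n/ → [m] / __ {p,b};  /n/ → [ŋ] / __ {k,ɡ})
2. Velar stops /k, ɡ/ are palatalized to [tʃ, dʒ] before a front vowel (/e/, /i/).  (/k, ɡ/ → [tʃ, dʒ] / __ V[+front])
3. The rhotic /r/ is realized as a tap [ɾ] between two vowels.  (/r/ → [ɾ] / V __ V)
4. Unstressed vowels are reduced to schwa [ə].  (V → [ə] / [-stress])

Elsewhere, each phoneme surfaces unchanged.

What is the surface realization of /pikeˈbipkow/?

[pətʃəˈbipkəw]

/p/ (word-initial): no rule targets it → [p].
/i/ (between /p/ and /k/) occurs in an unstressed syllable → [ə] by rule 4.
/k/ (between /i/ and /e/): before a front vowel, so rule 2 applies → [tʃ].
/e/ — between /k/ and /b/, in an unstressed syllable — surfaces as [ə] (rule 4).
/b/ — not in any rule's target class → [b].
/i/ (between /b/ and /p/) is in the target of rule 4 but the environment (in an unstressed syllable) is not met → [i].
/p/ (between /i/ and /k/): no rule targets it → [p].
/k/ (between /p/ and /o/) fails the environment for rule 2, so it stays [k].
/o/ meets the environment for rule 4 (in an unstressed syllable) → [ə].
/w/ — not in any rule's target class → [w].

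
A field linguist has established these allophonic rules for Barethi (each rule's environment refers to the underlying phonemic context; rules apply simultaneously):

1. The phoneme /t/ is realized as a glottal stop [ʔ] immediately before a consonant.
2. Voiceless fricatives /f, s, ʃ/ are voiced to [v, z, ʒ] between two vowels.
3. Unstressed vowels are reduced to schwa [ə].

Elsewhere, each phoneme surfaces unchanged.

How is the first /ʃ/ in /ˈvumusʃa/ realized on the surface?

/ʃ/ (between /s/ and /a/) is in the target of rule 2 but the environment (between two vowels) is not met → [ʃ].

[ʃ]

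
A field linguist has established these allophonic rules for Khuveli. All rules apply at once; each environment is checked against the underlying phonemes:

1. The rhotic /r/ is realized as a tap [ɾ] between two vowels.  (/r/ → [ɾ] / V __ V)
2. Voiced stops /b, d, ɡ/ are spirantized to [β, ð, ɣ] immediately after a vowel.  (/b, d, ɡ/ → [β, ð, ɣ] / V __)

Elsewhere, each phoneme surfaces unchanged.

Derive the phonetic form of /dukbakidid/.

/d/ (word-initial): rule 2 targets it, but not immediately after a vowel → unchanged [d].
/u/ (between /d/ and /k/): no rule targets it → [u].
/k/ stays [k].
/b/ — between /k/ and /a/; rule 2 does not apply here → [b].
/a/ — not in any rule's target class → [a].
/k/ (between /a/ and /i/): no rule targets it → [k].
/i/ stays [i].
/d/ (between /i/ and /i/) occurs immediately after a vowel → [ð] by rule 2.
/i/ (between /d/ and /d/) is unaffected → [i].
/d/ (word-final) occurs immediately after a vowel → [ð] by rule 2.

[dukbakiðið]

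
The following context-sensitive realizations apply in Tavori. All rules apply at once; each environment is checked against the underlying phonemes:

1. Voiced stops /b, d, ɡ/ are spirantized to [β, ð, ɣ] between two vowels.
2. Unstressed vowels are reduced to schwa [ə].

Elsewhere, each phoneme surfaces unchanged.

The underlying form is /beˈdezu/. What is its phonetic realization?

/b/ — word-initial; rule 1 does not apply here → [b].
/e/ (between /b/ and /d/): in an unstressed syllable, so rule 2 applies → [ə].
Rule 1 applies to /d/ (between /e/ and /e/: between two vowels) → [ð].
/e/ (between /d/ and /z/) fails the environment for rule 2, so it stays [e].
/z/ stays [z].
Rule 2 applies to /u/ (word-final: in an unstressed syllable) → [ə].

[bəˈðezə]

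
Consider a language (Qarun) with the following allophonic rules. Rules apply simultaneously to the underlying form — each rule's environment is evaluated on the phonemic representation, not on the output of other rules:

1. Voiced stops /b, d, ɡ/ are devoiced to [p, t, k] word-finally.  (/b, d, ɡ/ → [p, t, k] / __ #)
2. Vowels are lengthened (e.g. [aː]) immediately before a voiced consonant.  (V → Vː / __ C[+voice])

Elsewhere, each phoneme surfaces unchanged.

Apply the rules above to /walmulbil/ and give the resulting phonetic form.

/a/ (between /w/ and /l/) occurs before a voiced consonant → [aː] by rule 2.
Rule 2 applies to /u/ (between /m/ and /l/: before a voiced consonant) → [uː].
/b/ (between /l/ and /i/): rule 1 targets it, but not word-finally → unchanged [b].
/i/ (between /b/ and /l/) occurs before a voiced consonant → [iː] by rule 2.

[waːlmuːlbiːl]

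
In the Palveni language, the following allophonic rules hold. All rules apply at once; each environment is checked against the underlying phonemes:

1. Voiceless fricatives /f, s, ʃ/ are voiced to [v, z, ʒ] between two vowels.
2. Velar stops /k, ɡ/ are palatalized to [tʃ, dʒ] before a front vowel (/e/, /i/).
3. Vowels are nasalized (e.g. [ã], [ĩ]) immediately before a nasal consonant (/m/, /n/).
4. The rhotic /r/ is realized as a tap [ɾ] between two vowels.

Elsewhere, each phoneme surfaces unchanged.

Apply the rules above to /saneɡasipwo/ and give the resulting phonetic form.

[sãneɡazipwo]

/s/ (word-initial): rule 1 targets it, but not between two vowels → unchanged [s].
/a/ meets the environment for rule 3 (before a nasal consonant) → [ã].
/n/ — not in any rule's target class → [n].
/e/ (between /n/ and /ɡ/) fails the environment for rule 3, so it stays [e].
/ɡ/ (between /e/ and /a/): rule 2 targets it, but not before a front vowel → unchanged [ɡ].
/a/ (between /ɡ/ and /s/) fails the environment for rule 3, so it stays [a].
Rule 1 applies to /s/ (between /a/ and /i/: between two vowels) → [z].
/i/ — between /s/ and /p/; rule 3 does not apply here → [i].
/p/ stays [p].
/w/ stays [w].
/o/ (word-final): rule 3 targets it, but not before a nasal consonant → unchanged [o].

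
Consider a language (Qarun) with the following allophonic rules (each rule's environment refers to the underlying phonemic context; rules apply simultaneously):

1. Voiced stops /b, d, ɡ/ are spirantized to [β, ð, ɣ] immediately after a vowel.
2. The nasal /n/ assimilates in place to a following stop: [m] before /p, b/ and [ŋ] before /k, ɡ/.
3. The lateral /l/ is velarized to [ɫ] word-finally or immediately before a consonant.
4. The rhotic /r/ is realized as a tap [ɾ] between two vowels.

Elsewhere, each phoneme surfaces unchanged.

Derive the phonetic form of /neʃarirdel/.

[neʃaɾirdeɫ]

/n/ — word-initial; rule 2 does not apply here → [n].
/e/ (between /n/ and /ʃ/) is unaffected → [e].
/ʃ/ (between /e/ and /a/) is unaffected → [ʃ].
/a/ — not in any rule's target class → [a].
Rule 4 applies to /r/ (between /a/ and /i/: between two vowels) → [ɾ].
/i/ — not in any rule's target class → [i].
/r/ (between /i/ and /d/) fails the environment for rule 4, so it stays [r].
/d/ (between /r/ and /e/): rule 1 targets it, but not immediately after a vowel → unchanged [d].
/e/ — not in any rule's target class → [e].
/l/ — word-final, word-finally or immediately before a consonant — surfaces as [ɫ] (rule 3).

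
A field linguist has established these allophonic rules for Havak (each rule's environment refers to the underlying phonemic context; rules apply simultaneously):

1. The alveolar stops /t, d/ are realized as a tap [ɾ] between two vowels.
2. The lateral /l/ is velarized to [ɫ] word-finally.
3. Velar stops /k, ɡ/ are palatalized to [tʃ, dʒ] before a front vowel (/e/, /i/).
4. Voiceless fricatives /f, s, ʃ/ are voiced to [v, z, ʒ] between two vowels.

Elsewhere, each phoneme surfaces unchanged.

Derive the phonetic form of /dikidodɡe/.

[ditʃiɾoddʒe]

/d/ (word-initial) fails the environment for rule 1, so it stays [d].
/i/ — not in any rule's target class → [i].
/k/ meets the environment for rule 3 (before a front vowel) → [tʃ].
/i/ (between /k/ and /d/): no rule targets it → [i].
/d/ (between /i/ and /o/) occurs between two vowels → [ɾ] by rule 1.
/o/ (between /d/ and /d/) is unaffected → [o].
/d/ — between /o/ and /ɡ/; rule 1 does not apply here → [d].
/ɡ/ (between /d/ and /e/) occurs before a front vowel → [dʒ] by rule 3.
/e/ — not in any rule's target class → [e].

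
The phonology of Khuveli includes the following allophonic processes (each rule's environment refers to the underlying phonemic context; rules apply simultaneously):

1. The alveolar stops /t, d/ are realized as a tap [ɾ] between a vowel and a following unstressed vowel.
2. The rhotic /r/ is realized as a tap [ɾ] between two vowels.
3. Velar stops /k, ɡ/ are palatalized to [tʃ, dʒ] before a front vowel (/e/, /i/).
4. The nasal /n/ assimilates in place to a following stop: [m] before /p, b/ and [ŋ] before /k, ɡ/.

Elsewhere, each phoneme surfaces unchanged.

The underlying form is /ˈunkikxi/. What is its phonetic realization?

/u/ (word-initial) is unaffected → [u].
/n/ meets the environment for rule 4 (before a labial or velar stop) → [ŋ].
/k/ meets the environment for rule 3 (before a front vowel) → [tʃ].
/i/ stays [i].
/k/ — between /i/ and /x/; rule 3 does not apply here → [k].
/x/ (between /k/ and /i/) is unaffected → [x].
/i/ — not in any rule's target class → [i].

[ˈuŋtʃikxi]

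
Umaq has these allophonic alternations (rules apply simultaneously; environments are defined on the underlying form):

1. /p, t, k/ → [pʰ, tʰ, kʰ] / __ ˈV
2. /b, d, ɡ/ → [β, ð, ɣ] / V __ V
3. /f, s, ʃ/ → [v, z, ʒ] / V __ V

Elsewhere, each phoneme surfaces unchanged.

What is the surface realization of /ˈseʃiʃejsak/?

[ˈseʒiʒejsak]

/s/ — word-initial; rule 3 does not apply here → [s].
/e/ (between /s/ and /ʃ/): no rule targets it → [e].
/ʃ/ meets the environment for rule 3 (between two vowels) → [ʒ].
/i/ — not in any rule's target class → [i].
/ʃ/ meets the environment for rule 3 (between two vowels) → [ʒ].
/e/ stays [e].
/j/ (between /e/ and /s/): no rule targets it → [j].
/s/ (between /j/ and /a/): rule 3 targets it, but not between two vowels → unchanged [s].
/a/ — not in any rule's target class → [a].
/k/ (word-final): rule 1 targets it, but not immediately before a stressed vowel → unchanged [k].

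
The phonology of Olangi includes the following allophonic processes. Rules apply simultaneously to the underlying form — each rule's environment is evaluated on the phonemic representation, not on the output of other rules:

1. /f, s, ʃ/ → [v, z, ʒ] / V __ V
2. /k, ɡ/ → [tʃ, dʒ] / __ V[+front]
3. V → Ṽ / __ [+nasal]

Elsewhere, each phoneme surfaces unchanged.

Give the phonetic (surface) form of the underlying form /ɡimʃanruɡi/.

/ɡ/ (word-initial): before a front vowel, so rule 2 applies → [dʒ].
/i/ (between /ɡ/ and /m/): before a nasal consonant, so rule 3 applies → [ĩ].
/m/ (between /i/ and /ʃ/): no rule targets it → [m].
/ʃ/ (between /m/ and /a/) is in the target of rule 1 but the environment (between two vowels) is not met → [ʃ].
/a/ (between /ʃ/ and /n/) occurs before a nasal consonant → [ã] by rule 3.
/n/ (between /a/ and /r/) is unaffected → [n].
/r/ — not in any rule's target class → [r].
/u/ (between /r/ and /ɡ/) is in the target of rule 3 but the environment (before a nasal consonant) is not met → [u].
/ɡ/ (between /u/ and /i/): before a front vowel, so rule 2 applies → [dʒ].
/i/ — word-final; rule 3 does not apply here → [i].

[dʒĩmʃãnrudʒi]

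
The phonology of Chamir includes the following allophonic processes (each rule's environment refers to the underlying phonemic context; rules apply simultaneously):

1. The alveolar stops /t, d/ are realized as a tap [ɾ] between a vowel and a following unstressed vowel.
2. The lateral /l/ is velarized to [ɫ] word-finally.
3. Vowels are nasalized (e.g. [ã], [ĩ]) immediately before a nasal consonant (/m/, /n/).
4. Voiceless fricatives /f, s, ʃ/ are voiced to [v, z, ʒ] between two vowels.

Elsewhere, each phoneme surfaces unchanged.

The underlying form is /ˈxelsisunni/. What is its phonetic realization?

[ˈxelsizũnni]

/x/ — not in any rule's target class → [x].
/e/ (between /x/ and /l/) is in the target of rule 3 but the environment (before a nasal consonant) is not met → [e].
/l/ (between /e/ and /s/): rule 2 targets it, but not word-finally → unchanged [l].
/s/ — between /l/ and /i/; rule 4 does not apply here → [s].
/i/ — between /s/ and /s/; rule 3 does not apply here → [i].
Rule 4 applies to /s/ (between /i/ and /u/: between two vowels) → [z].
Rule 3 applies to /u/ (between /s/ and /n/: before a nasal consonant) → [ũ].
/n/ (between /u/ and /n/) is unaffected → [n].
/n/ stays [n].
/i/ (word-final): rule 3 targets it, but not before a nasal consonant → unchanged [i].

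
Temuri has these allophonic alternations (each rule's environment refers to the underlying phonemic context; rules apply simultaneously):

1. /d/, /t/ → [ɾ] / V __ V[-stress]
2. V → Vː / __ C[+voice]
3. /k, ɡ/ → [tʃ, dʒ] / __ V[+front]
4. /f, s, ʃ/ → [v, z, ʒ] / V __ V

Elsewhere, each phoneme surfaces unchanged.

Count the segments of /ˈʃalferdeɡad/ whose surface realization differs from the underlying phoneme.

Segments that undergo a rule: /a/ → [aː] (rule 2); /e/ → [eː] (rule 2); /e/ → [eː] (rule 2); /a/ → [aː] (rule 2).
All other segments surface unchanged.

4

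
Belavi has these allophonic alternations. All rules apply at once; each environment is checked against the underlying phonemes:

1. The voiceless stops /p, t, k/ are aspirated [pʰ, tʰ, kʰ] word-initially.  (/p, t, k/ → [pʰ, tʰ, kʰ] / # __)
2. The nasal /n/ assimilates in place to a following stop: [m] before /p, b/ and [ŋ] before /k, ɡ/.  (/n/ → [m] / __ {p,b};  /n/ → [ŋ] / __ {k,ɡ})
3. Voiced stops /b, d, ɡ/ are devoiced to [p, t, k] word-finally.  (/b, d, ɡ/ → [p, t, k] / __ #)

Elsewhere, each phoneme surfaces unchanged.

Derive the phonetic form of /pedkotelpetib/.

[pʰedkotelpetip]

/p/ — word-initial, word-initially — surfaces as [pʰ] (rule 1).
/e/ — not in any rule's target class → [e].
/d/ (between /e/ and /k/) fails the environment for rule 3, so it stays [d].
/k/ (between /d/ and /o/): rule 1 targets it, but not word-initially → unchanged [k].
/o/ (between /k/ and /t/): no rule targets it → [o].
/t/ — between /o/ and /e/; rule 1 does not apply here → [t].
/e/ (between /t/ and /l/): no rule targets it → [e].
/l/ (between /e/ and /p/) is unaffected → [l].
/p/ (between /l/ and /e/) fails the environment for rule 1, so it stays [p].
/e/ — not in any rule's target class → [e].
/t/ (between /e/ and /i/) is in the target of rule 1 but the environment (word-initially) is not met → [t].
/i/ (between /t/ and /b/): no rule targets it → [i].
/b/ meets the environment for rule 3 (word-finally) → [p].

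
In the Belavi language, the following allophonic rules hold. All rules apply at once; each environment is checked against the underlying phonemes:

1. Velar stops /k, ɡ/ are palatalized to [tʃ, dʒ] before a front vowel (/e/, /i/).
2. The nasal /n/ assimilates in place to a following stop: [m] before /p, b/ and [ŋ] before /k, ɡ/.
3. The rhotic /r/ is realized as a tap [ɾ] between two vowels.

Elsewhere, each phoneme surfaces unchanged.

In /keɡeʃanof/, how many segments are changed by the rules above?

2

Segments that undergo a rule: /k/ → [tʃ] (rule 1); /ɡ/ → [dʒ] (rule 1).
All other segments surface unchanged.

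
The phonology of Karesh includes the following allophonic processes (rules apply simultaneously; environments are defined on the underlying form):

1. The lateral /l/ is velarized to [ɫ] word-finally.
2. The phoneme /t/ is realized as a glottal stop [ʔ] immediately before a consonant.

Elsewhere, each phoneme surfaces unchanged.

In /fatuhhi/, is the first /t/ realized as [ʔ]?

No

/t/ (between /a/ and /u/) is in the target of rule 2 but the environment (immediately before a consonant) is not met → [t].
The actual realization is [t], not [ʔ].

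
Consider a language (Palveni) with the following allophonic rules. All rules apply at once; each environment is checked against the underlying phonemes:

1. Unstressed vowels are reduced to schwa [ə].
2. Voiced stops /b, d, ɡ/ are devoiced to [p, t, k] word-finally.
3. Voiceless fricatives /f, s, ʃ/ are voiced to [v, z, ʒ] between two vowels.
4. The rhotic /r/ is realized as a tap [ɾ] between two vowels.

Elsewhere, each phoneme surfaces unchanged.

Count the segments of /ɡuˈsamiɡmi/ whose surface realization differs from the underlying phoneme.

Segments that undergo a rule: /u/ → [ə] (rule 1); /s/ → [z] (rule 3); /i/ → [ə] (rule 1); /i/ → [ə] (rule 1).
All other segments surface unchanged.

4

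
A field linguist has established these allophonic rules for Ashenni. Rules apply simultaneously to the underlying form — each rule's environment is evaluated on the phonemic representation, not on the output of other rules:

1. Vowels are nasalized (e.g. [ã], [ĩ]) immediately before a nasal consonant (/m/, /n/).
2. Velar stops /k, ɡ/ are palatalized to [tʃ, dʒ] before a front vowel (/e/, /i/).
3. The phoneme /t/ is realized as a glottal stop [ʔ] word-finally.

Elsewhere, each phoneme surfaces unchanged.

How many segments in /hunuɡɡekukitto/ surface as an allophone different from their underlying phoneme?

3

Segments that undergo a rule: /u/ → [ũ] (rule 1); /ɡ/ → [dʒ] (rule 2); /k/ → [tʃ] (rule 2).
All other segments surface unchanged.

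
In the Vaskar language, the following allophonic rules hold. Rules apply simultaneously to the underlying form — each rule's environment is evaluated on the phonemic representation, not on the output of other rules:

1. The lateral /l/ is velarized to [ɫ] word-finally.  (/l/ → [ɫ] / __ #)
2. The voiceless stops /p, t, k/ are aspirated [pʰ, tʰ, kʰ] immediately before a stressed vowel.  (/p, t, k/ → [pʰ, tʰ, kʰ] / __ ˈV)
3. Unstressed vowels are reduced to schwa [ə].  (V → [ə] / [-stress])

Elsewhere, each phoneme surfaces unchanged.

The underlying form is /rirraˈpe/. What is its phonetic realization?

/r/ (word-initial): no rule targets it → [r].
/i/ meets the environment for rule 3 (in an unstressed syllable) → [ə].
/r/ (between /i/ and /r/): no rule targets it → [r].
/r/ — not in any rule's target class → [r].
/a/ — between /r/ and /p/, in an unstressed syllable — surfaces as [ə] (rule 3).
/p/ (between /a/ and /e/): immediately before a stressed vowel, so rule 2 applies → [pʰ].
/e/ (word-final) is in the target of rule 3 but the environment (in an unstressed syllable) is not met → [e].

[rərrəˈpʰe]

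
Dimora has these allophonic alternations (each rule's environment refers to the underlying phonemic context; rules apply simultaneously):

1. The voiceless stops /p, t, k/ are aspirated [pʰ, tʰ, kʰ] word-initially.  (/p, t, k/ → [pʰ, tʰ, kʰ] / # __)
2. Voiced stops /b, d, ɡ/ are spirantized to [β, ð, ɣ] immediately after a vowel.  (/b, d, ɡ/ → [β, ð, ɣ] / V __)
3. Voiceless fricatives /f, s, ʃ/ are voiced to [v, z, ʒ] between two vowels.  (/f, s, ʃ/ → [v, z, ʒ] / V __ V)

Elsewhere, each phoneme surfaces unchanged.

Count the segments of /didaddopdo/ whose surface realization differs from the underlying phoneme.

Segments that undergo a rule: /d/ → [ð] (rule 2); /d/ → [ð] (rule 2).
All other segments surface unchanged.

2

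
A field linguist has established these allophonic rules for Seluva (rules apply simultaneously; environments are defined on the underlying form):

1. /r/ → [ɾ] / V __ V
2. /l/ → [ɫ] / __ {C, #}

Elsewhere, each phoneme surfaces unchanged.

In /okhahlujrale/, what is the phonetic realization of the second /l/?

[l]

/l/ (between /a/ and /e/) is in the target of rule 2 but the environment (word-finally or immediately before a consonant) is not met → [l].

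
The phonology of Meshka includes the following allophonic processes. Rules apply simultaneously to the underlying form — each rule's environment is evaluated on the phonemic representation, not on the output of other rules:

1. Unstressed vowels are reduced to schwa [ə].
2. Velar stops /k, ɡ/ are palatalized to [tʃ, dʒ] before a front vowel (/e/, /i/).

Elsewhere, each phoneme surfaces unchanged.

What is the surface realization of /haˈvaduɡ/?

[həˈvadəɡ]

/a/ (between /h/ and /v/) occurs in an unstressed syllable → [ə] by rule 1.
/a/ — between /v/ and /d/; rule 1 does not apply here → [a].
/u/ — between /d/ and /ɡ/, in an unstressed syllable — surfaces as [ə] (rule 1).
/ɡ/ (word-final) fails the environment for rule 2, so it stays [ɡ].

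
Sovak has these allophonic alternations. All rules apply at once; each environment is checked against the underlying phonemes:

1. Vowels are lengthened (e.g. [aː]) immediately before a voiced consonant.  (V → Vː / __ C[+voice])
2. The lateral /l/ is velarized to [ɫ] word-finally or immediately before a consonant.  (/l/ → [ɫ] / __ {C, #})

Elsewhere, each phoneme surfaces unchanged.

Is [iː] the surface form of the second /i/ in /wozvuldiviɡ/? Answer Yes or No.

/i/ meets the environment for rule 1 (before a voiced consonant) → [iː].
The actual realization is [iː], which matches [iː].

Yes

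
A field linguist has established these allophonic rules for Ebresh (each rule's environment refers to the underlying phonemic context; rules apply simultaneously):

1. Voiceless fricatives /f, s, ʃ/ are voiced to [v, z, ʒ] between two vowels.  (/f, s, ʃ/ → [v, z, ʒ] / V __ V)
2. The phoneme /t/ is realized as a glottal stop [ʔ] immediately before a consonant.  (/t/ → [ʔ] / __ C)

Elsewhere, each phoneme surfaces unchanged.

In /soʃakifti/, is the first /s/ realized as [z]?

No

/s/ — word-initial; rule 1 does not apply here → [s].
The actual realization is [s], not [z].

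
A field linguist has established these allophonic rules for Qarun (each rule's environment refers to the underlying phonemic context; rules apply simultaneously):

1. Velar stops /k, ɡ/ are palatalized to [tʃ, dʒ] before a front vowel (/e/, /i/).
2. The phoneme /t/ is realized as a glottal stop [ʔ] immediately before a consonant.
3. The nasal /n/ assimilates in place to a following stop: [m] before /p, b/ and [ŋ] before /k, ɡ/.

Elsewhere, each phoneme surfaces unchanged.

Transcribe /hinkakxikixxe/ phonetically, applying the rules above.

/n/ (between /i/ and /k/) occurs before a labial or velar stop → [ŋ] by rule 3.
/k/ (between /n/ and /a/) is in the target of rule 1 but the environment (before a front vowel) is not met → [k].
/k/ — between /a/ and /x/; rule 1 does not apply here → [k].
/k/ meets the environment for rule 1 (before a front vowel) → [tʃ].

[hiŋkakxitʃixxe]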